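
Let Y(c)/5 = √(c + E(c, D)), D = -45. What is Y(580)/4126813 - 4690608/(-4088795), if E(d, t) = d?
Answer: 4690608/4088795 + 10*√290/4126813 ≈ 1.1472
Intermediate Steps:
Y(c) = 5*√2*√c (Y(c) = 5*√(c + c) = 5*√(2*c) = 5*(√2*√c) = 5*√2*√c)
Y(580)/4126813 - 4690608/(-4088795) = (5*√2*√580)/4126813 - 4690608/(-4088795) = (5*√2*(2*√145))*(1/4126813) - 4690608*(-1/4088795) = (10*√290)*(1/4126813) + 4690608/4088795 = 10*√290/4126813 + 4690608/4088795 = 4690608/4088795 + 10*√290/4126813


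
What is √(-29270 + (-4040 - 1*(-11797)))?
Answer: I*√21513 ≈ 146.67*I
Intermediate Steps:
√(-29270 + (-4040 - 1*(-11797))) = √(-29270 + (-4040 + 11797)) = √(-29270 + 7757) = √(-21513) = I*√21513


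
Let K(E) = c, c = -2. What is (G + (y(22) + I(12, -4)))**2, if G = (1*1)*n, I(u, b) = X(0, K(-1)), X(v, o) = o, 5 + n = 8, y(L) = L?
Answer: 529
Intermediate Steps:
K(E) = -2
n = 3 (n = -5 + 8 = 3)
I(u, b) = -2
G = 3 (G = (1*1)*3 = 1*3 = 3)
(G + (y(22) + I(12, -4)))**2 = (3 + (22 - 2))**2 = (3 + 20)**2 = 23**2 = 529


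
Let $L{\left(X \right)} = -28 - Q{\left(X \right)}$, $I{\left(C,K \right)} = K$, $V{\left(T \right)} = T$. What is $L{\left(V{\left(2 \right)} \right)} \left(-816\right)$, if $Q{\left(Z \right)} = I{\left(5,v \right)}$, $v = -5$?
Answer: $18768$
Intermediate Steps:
$Q{\left(Z \right)} = -5$
$L{\left(X \right)} = -23$ ($L{\left(X \right)} = -28 - -5 = -28 + 5 = -23$)
$L{\left(V{\left(2 \right)} \right)} \left(-816\right) = \left(-23\right) \left(-816\right) = 18768$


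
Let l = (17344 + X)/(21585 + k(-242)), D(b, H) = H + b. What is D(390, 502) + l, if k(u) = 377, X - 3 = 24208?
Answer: 19631659/21962 ≈ 893.89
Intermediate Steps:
X = 24211 (X = 3 + 24208 = 24211)
l = 41555/21962 (l = (17344 + 24211)/(21585 + 377) = 41555/21962 ≈ 1.8921)
D(390, 502) + l = (502 + 390) + 41555/21962 = 892 + 41555/21962 = 19631659/21962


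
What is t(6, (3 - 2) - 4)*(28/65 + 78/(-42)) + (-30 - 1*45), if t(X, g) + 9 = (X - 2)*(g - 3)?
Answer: -12708/455 ≈ -27.930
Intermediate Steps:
t(X, g) = -9 + (-3 + g)*(-2 + X) (t(X, g) = -9 + (X - 2)*(g - 3) = -9 + (-2 + X)*(-3 + g) = -9 + (-3 + g)*(-2 + X))
t(6, (3 - 2) - 4)*(28/65 + 78/(-42)) + (-30 - 1*45) = (-3 - 3*6 - 2*((3 - 2) - 4) + 6*((3 - 2) - 4))*(28/65 + 78/(-42)) + (-30 - 1*45) = (-3 - 18 - 2*(1 - 4) + 6*(1 - 4))*(28*(1/65) + 78*(-1/42)) + (-30 - 45) = (-3 - 18 - 2*(-3) + 6*(-3))*(28/65 - 13/7) - 75 = (-3 - 18 + 6 - 18)*(-649/455) - 75 = -33*(-649/455) - 75 = 21417/455 - 75 = -12708/455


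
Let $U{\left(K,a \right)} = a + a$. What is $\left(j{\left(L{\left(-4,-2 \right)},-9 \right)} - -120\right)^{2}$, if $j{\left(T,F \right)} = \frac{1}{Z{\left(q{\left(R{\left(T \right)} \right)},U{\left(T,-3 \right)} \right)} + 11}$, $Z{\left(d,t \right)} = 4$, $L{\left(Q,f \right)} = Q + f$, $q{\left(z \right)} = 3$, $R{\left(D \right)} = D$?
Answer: $\frac{3243601}{225} \approx 14416.0$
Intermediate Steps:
$U{\left(K,a \right)} = 2 a$
$j{\left(T,F \right)} = \frac{1}{15}$ ($j{\left(T,F \right)} = \frac{1}{4 + 11} = \frac{1}{15}$)
$\left(j{\left(L{\left(-4,-2 \right)},-9 \right)} - -120\right)^{2} = \left(\frac{1}{15} - -120\right)^{2} = \left(\frac{1}{15} + 120\right)^{2} = \left(\frac{1801}{15}\right)^{2} = \frac{3243601}{225}$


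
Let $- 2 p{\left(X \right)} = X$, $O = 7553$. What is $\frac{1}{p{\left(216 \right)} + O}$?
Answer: $\frac{1}{7445} \approx 0.00013432$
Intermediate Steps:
$p{\left(X \right)} = - \frac{X}{2}$
$\frac{1}{p{\left(216 \right)} + O} = \frac{1}{\left(- \frac{1}{2}\right) 216 + 7553} = \frac{1}{-108 + 7553} = \frac{1}{7445}$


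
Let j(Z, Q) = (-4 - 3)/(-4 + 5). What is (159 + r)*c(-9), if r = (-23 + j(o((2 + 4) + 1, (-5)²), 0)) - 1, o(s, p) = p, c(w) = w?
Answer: -1152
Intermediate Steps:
j(Z, Q) = -7 (j(Z, Q) = -7/1 = -7*1 = -7)
r = -31 (r = (-23 - 7) - 1 = -30 - 1 = -31)
(159 + r)*c(-9) = (159 - 31)*(-9) = 128*(-9) = -1152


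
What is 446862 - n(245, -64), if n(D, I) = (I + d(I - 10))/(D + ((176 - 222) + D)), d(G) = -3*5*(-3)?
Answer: 198406747/444 ≈ 4.4686e+5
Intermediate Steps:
d(G) = 45 (d(G) = -15*(-3) = 45)
n(D, I) = (45 + I)/(-46 + 2*D) (n(D, I) = (I + 45)/(D + ((176 - 222) + D)) = (45 + I)/(D + (-46 + D)) = (45 + I)/(-46 + 2*D))
446862 - n(245, -64) = 446862 - (45 - 64)/(2*(-23 + 245)) = 446862 - (-19)/(2*222) = 446862 - 1*(-19/444) = 446862 + 19/444 = 198406747/444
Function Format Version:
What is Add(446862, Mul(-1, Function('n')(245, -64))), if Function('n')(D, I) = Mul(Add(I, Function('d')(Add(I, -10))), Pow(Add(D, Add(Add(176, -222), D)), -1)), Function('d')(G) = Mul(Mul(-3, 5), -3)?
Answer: Rational(198406747, 444) ≈ 4.4686e+5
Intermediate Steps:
Function('d')(G) = 45 (Function('d')(G) = Mul(-15, -3) = 45)
Function('n')(D, I) = Mul(Pow(Add(-46, Mul(2, D)), -1), Add(45, I)) (Function('n')(D, I) = Mul(Add(I, 45), Pow(Add(D, Add(Add(176, -222), D)), -1)) = Mul(Add(45, I), Pow(Add(D, Add(-46, D)), -1)) = Mul(Add(45, I), Pow(Add(-46, Mul(2, D)), -1)) = Mul(Pow(Add(-46, Mul(2, D)), -1), Add(45, I)))
Add(446862, Mul(-1, Function('n')(245, -64))) = Add(446862, Mul(-1, Mul(Rational(1, 2), Pow(Add(-23, 245), -1), Add(45, -64)))) = Add(446862, Mul(-1, Mul(Rational(1, 2), Pow(222, -1), -19))) = Add(446862, Mul(-1, Mul(Rational(1, 2), Rational(1, 222), -19))) = Add(446862, Mul(-1, Rational(-19, 444))) = Add(446862, Rational(19, 444)) = Rational(198406747, 444)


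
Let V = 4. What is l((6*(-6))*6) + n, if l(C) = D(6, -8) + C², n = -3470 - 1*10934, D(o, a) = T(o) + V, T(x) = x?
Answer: 32262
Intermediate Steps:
D(o, a) = 4 + o (D(o, a) = o + 4 = 4 + o)
n = -14404 (n = -3470 - 10934 = -14404)
l(C) = 10 + C² (l(C) = (4 + 6) + C² = 10 + C²)
l((6*(-6))*6) + n = (10 + ((6*(-6))*6)²) - 14404 = (10 + (-36*6)²) - 14404 = (10 + (-216)²) - 14404 = (10 + 46656) - 14404 = 46666 - 14404 = 32262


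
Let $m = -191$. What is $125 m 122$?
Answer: $-2912750$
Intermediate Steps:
$125 m 122 = 125 \left(-191\right) 122 = \left(-23875\right) 122 = -2912750$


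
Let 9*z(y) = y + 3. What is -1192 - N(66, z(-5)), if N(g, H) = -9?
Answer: -1183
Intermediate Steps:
z(y) = 1/3 + y/9 (z(y) = (y + 3)/9 = (3 + y)/9 = 1/3 + y/9)
-1192 - N(66, z(-5)) = -1192 - 1*(-9) = -1192 + 9 = -1183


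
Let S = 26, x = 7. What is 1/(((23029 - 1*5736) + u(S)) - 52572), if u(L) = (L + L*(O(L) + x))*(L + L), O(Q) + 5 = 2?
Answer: -1/28519 ≈ -3.5064e-5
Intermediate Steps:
O(Q) = -3 (O(Q) = -5 + 2 = -3)
u(L) = 10*L² (u(L) = (L + L*(-3 + 7))*(L + L) = (L + L*4)*(2*L) = (L + 4*L)*(2*L) = (5*L)*(2*L) = 10*L²)
1/(((23029 - 1*5736) + u(S)) - 52572) = 1/(((23029 - 1*5736) + 10*26²) - 52572) = 1/(((23029 - 5736) + 10*676) - 52572) = 1/((17293 + 6760) - 52572) = 1/(24053 - 52572) = 1/(-28519) = -1/28519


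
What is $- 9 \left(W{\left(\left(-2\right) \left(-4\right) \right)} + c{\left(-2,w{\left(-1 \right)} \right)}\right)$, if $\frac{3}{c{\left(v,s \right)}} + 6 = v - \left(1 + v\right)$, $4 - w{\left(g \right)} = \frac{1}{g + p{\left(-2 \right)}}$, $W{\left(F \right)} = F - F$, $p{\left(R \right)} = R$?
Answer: $\frac{27}{7} \approx 3.8571$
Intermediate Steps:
$W{\left(F \right)} = 0$
$w{\left(g \right)} = 4 - \frac{1}{-2 + g}$ ($w{\left(g \right)} = 4 - \frac{1}{g - 2} = 4 - \frac{1}{-2 + g}$)
$c{\left(v,s \right)} = - \frac{3}{7}$ ($c{\left(v,s \right)} = \frac{3}{-6 + \left(v - \left(1 + v\right)\right)} = \frac{3}{-6 - 1} = \frac{3}{-7} = 3 \left(- \frac{1}{7}\right) = - \frac{3}{7}$)
$- 9 \left(W{\left(\left(-2\right) \left(-4\right) \right)} + c{\left(-2,w{\left(-1 \right)} \right)}\right) = - 9 \left(0 - \frac{3}{7}\right) = \left(-9\right) \left(- \frac{3}{7}\right) = \frac{27}{7}$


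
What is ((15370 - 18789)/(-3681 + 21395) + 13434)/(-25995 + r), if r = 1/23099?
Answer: -5496787190243/10636521939856 ≈ -0.51678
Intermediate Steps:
r = 1/23099 ≈ 4.3292e-5
((15370 - 18789)/(-3681 + 21395) + 13434)/(-25995 + r) = ((15370 - 18789)/(-3681 + 21395) + 13434)/(-25995 + 1/23099) = (-3419/17714 + 13434)/(-600458504/23099) = (-3419*1/17714 + 13434)*(-23099/600458504) = (-3419/17714 + 13434)*(-23099/600458504) = (237966457/17714)*(-23099/600458504) = -5496787190243/10636521939856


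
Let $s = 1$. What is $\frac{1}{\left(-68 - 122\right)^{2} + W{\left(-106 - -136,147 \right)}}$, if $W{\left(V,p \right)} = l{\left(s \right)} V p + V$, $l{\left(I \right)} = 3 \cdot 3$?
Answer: $\frac{1}{75820} \approx 1.3189 \cdot 10^{-5}$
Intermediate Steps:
$l{\left(I \right)} = 9$
$W{\left(V,p \right)} = V + 9 V p$ ($W{\left(V,p \right)} = 9 V p + V = V + 9 V p$)
$\frac{1}{\left(-68 - 122\right)^{2} + W{\left(-106 - -136,147 \right)}} = \frac{1}{\left(-68 - 122\right)^{2} + \left(-106 - -136\right) \left(1 + 9 \cdot 147\right)} = \frac{1}{\left(-190\right)^{2} + \left(-106 + 136\right) \left(1 + 1323\right)} = \frac{1}{36100 + 30 \cdot 1324} = \frac{1}{36100 + 39720} = \frac{1}{75820}$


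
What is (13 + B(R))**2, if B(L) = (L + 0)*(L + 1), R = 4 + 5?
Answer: 10609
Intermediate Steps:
R = 9
B(L) = L*(1 + L)
(13 + B(R))**2 = (13 + 9*(1 + 9))**2 = (13 + 9*10)**2 = (13 + 90)**2 = 103**2 = 10609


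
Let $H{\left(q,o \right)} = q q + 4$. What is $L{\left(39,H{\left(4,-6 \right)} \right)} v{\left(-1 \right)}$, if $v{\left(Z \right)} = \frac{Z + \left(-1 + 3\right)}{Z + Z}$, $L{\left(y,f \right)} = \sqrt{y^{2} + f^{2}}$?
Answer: $- \frac{\sqrt{1921}}{2} \approx -21.915$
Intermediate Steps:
$H{\left(q,o \right)} = 4 + q^{2}$ ($H{\left(q,o \right)} = q^{2} + 4 = 4 + q^{2}$)
$L{\left(y,f \right)} = \sqrt{f^{2} + y^{2}}$
$v{\left(Z \right)} = \frac{2 + Z}{2 Z}$ ($v{\left(Z \right)} = \frac{Z + 2}{2 Z} = \left(2 + Z\right) \frac{1}{2 Z} = \frac{2 + Z}{2 Z}$)
$L{\left(39,H{\left(4,-6 \right)} \right)} v{\left(-1 \right)} = \sqrt{\left(4 + 4^{2}\right)^{2} + 39^{2}} \frac{2 - 1}{2 \left(-1\right)} = \sqrt{\left(4 + 16\right)^{2} + 1521} \cdot \frac{1}{2} \left(-1\right) 1 = \sqrt{20^{2} + 1521} \left(- \frac{1}{2}\right) = \sqrt{400 + 1521} \left(- \frac{1}{2}\right) = \sqrt{1921} \left(- \frac{1}{2}\right) = - \frac{\sqrt{1921}}{2}$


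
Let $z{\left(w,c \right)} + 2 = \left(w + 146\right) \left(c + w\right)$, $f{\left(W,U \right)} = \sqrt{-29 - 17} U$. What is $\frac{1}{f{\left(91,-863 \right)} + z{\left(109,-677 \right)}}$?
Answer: $\frac{i}{- 144842 i + 863 \sqrt{46}} \approx -6.8928 \cdot 10^{-6} + 2.7854 \cdot 10^{-7} i$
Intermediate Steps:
$f{\left(W,U \right)} = i U \sqrt{46}$ ($f{\left(W,U \right)} = \sqrt{-46} U = i \sqrt{46} U = i U \sqrt{46}$)
$z{\left(w,c \right)} = -2 + \left(146 + w\right) \left(c + w\right)$ ($z{\left(w,c \right)} = -2 + \left(w + 146\right) \left(c + w\right) = -2 + \left(146 + w\right) \left(c + w\right)$)
$\frac{1}{f{\left(91,-863 \right)} + z{\left(109,-677 \right)}} = \frac{1}{i \left(-863\right) \sqrt{46} + \left(-2 + 109^{2} + 146 \left(-677\right) + 146 \cdot 109 - 73793\right)} = \frac{1}{- 863 i \sqrt{46} - 144842} = \frac{1}{-144842 - 863 i \sqrt{46}}$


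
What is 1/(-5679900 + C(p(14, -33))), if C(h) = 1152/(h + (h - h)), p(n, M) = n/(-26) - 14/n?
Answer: -5/28403244 ≈ -1.7604e-7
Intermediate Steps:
p(n, M) = -14/n - n/26 (p(n, M) = n*(-1/26) - 14/n = -n/26 - 14/n = -14/n - n/26)
C(h) = 1152/h (C(h) = 1152/(h + 0) = 1152/h)
1/(-5679900 + C(p(14, -33))) = 1/(-5679900 + 1152/(-14/14 - 1/26*14)) = 1/(-5679900 + 1152/(-14*1/14 - 7/13)) = 1/(-5679900 + 1152/(-1 - 7/13)) = 1/(-5679900 + 1152/(-20/13)) = 1/(-5679900 + 1152*(-13/20)) = 1/(-5679900 - 3744/5) = 1/(-28403244/5) = -5/28403244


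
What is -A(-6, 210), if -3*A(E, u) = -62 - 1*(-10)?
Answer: -52/3 ≈ -17.333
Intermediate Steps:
A(E, u) = 52/3 (A(E, u) = -(-62 - 1*(-10))/3 = -(-62 + 10)/3 = -1/3*(-52) = 52/3)
-A(-6, 210) = -1*52/3 = -52/3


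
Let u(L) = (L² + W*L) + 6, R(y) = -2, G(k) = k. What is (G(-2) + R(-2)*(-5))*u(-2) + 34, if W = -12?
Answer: 306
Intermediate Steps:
u(L) = 6 + L² - 12*L (u(L) = (L² - 12*L) + 6 = 6 + L² - 12*L)
(G(-2) + R(-2)*(-5))*u(-2) + 34 = (-2 - 2*(-5))*(6 + (-2)² - 12*(-2)) + 34 = (-2 + 10)*(6 + 4 + 24) + 34 = 8*34 + 34 = 272 + 34 = 306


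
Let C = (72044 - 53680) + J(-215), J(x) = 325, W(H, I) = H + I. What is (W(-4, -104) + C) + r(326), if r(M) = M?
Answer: 18907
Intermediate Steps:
C = 18689 (C = (72044 - 53680) + 325 = 18364 + 325 = 18689)
(W(-4, -104) + C) + r(326) = ((-4 - 104) + 18689) + 326 = (-108 + 18689) + 326 = 18581 + 326 = 18907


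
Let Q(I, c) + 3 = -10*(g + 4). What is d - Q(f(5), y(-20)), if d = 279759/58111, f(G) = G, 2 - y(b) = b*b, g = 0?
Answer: 2778532/58111 ≈ 47.814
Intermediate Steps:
y(b) = 2 - b² (y(b) = 2 - b*b = 2 - b²)
d = 279759/58111 (d = 279759*(1/58111) = 279759/58111 ≈ 4.8142)
Q(I, c) = -43 (Q(I, c) = -3 - 10*(0 + 4) = -3 - 10*4 = -3 - 40 = -43)
d - Q(f(5), y(-20)) = 279759/58111 - 1*(-43) = 279759/58111 + 43 = 2778532/58111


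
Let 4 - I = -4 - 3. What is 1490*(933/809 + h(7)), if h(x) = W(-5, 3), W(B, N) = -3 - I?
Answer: -15485570/809 ≈ -19142.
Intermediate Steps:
I = 11 (I = 4 - (-4 - 3) = 4 - 1*(-7) = 4 + 7 = 11)
W(B, N) = -14 (W(B, N) = -3 - 1*11 = -3 - 11 = -14)
h(x) = -14
1490*(933/809 + h(7)) = 1490*(933/809 - 14) = 1490*(-10393/809) = -15485570/809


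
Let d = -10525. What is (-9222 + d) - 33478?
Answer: -53225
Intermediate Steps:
(-9222 + d) - 33478 = (-9222 - 10525) - 33478 = -19747 - 33478 = -53225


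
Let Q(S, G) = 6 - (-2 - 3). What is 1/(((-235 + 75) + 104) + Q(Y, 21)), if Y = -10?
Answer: -1/45 ≈ -0.022222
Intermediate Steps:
Q(S, G) = 11 (Q(S, G) = 6 - 1*(-5) = 6 + 5 = 11)
1/(((-235 + 75) + 104) + Q(Y, 21)) = 1/(((-235 + 75) + 104) + 11) = 1/((-160 + 104) + 11) = 1/(-56 + 11) = 1/(-45) = -1/45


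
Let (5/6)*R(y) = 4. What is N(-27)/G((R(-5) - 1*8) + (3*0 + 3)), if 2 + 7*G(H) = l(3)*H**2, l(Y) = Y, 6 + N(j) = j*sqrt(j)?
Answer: 1050/47 + 14175*I*sqrt(3)/47 ≈ 22.34 + 522.38*I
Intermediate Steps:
R(y) = 24/5 (R(y) = (6/5)*4 = 24/5)
N(j) = -6 + j**(3/2) (N(j) = -6 + j*sqrt(j) = -6 + j**(3/2))
G(H) = -2/7 + 3*H**2/7 (G(H) = -2/7 + (3*H**2)/7 = -2/7 + 3*H**2/7)
N(-27)/G((R(-5) - 1*8) + (3*0 + 3)) = (-6 + (-27)**(3/2))/(-2/7 + 3*((24/5 - 1*8) + (3*0 + 3))**2/7) = (-6 - 81*I*sqrt(3))/(-2/7 + 3*((24/5 - 8) + (0 + 3))**2/7) = (-6 - 81*I*sqrt(3))/(-2/7 + 3*(-16/5 + 3)**2/7) = (-6 - 81*I*sqrt(3))/(-2/7 + 3*(-1/5)**2/7) = (-6 - 81*I*sqrt(3))/(-2/7 + (3/7)*(1/25)) = (-6 - 81*I*sqrt(3))/(-2/7 + 3/175) = (-6 - 81*I*sqrt(3))/(-47/175) = (-6 - 81*I*sqrt(3))*(-175/47) = 1050/47 + 14175*I*sqrt(3)/47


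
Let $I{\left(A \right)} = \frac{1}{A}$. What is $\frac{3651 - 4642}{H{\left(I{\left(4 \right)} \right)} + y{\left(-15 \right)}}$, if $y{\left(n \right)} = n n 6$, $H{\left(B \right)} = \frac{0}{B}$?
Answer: $- \frac{991}{1350} \approx -0.73407$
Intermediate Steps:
$H{\left(B \right)} = 0$
$y{\left(n \right)} = 6 n^{2}$ ($y{\left(n \right)} = n 6 n = 6 n^{2}$)
$\frac{3651 - 4642}{H{\left(I{\left(4 \right)} \right)} + y{\left(-15 \right)}} = \frac{3651 - 4642}{0 + 6 \left(-15\right)^{2}} = - \frac{991}{0 + 6 \cdot 225} = - \frac{991}{0 + 1350} = - \frac{991}{1350}$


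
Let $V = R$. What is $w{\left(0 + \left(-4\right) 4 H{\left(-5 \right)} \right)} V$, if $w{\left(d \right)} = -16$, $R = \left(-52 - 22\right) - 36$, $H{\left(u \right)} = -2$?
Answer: $1760$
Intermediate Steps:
$R = -110$ ($R = -74 - 36 = -110$)
$V = -110$
$w{\left(0 + \left(-4\right) 4 H{\left(-5 \right)} \right)} V = \left(-16\right) \left(-110\right) = 1760$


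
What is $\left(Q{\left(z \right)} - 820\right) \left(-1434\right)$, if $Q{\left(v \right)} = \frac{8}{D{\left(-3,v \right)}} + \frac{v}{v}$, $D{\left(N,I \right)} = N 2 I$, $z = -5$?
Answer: $\frac{5870318}{5} \approx 1.1741 \cdot 10^{6}$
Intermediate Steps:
$D{\left(N,I \right)} = 2 I N$ ($D{\left(N,I \right)} = 2 N I = 2 I N$)
$Q{\left(v \right)} = 1 - \frac{4}{3 v}$ ($Q{\left(v \right)} = \frac{8}{2 v \left(-3\right)} + \frac{v}{v} = \frac{8}{\left(-6\right) v} + 1 = 8 \left(- \frac{1}{6 v}\right) + 1 = - \frac{4}{3 v} + 1 = 1 - \frac{4}{3 v}$)
$\left(Q{\left(z \right)} - 820\right) \left(-1434\right) = \left(\frac{- \frac{4}{3} - 5}{-5} - 820\right) \left(-1434\right) = \left(\left(- \frac{1}{5}\right) \left(- \frac{19}{3}\right) - 820\right) \left(-1434\right) = \left(\frac{19}{15} - 820\right) \left(-1434\right) = \left(- \frac{12281}{15}\right) \left(-1434\right) = \frac{5870318}{5}$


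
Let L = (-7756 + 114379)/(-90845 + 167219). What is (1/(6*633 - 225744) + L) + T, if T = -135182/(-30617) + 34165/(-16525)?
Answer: 178378448785521151/47645781692782215 ≈ 3.7438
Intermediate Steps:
L = 11847/8486 (L = 106623/76374 = 106623*(1/76374) = 11847/8486 ≈ 1.3961)
T = 237570549/101189185 (T = -135182*(-1/30617) + 34165*(-1/16525) = 135182/30617 - 6833/3305 = 237570549/101189185 ≈ 2.3478)
(1/(6*633 - 225744) + L) + T = (1/(6*633 - 225744) + 11847/8486) + 237570549/101189185 = (1/(3798 - 225744) + 11847/8486) + 237570549/101189185 = (1/(-221946) + 11847/8486) + 237570549/101189185 = (-1/221946 + 11847/8486) + 237570549/101189185 = 657346444/470858439 + 237570549/101189185 = 178378448785521151/47645781692782215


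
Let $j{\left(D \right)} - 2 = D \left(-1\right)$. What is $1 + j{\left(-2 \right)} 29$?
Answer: $117$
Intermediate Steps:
$j{\left(D \right)} = 2 - D$ ($j{\left(D \right)} = 2 + D \left(-1\right) = 2 - D$)
$1 + j{\left(-2 \right)} 29 = 1 + \left(2 - -2\right) 29 = 1 + \left(2 + 2\right) 29 = 1 + 4 \cdot 29 = 1 + 116 = 117$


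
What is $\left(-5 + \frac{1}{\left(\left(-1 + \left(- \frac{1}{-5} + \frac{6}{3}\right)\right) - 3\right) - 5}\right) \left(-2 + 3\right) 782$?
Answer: $-4025$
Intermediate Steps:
$\left(-5 + \frac{1}{\left(\left(-1 + \left(- \frac{1}{-5} + \frac{6}{3}\right)\right) - 3\right) - 5}\right) \left(-2 + 3\right) 782 = \left(-5 + \frac{1}{\left(\left(-1 + \left(\left(-1\right) \left(- \frac{1}{5}\right) + 6 \cdot \frac{1}{3}\right)\right) - 3\right) - 5}\right) 1 \cdot 782 = \left(-5 + \frac{1}{\left(\left(-1 + \left(\frac{1}{5} + 2\right)\right) - 3\right) - 5}\right) 1 \cdot 782 = \left(-5 + \frac{1}{\left(\left(-1 + \frac{11}{5}\right) - 3\right) - 5}\right) 1 \cdot 782 = \left(-5 + \frac{1}{\left(\frac{6}{5} - 3\right) - 5}\right) 1 \cdot 782 = \left(-5 + \frac{1}{- \frac{9}{5} - 5}\right) 1 \cdot 782 = \left(-5 + \frac{1}{- \frac{34}{5}}\right) 1 \cdot 782 = \left(-5 - \frac{5}{34}\right) 1 \cdot 782 = \left(- \frac{175}{34}\right) 1 \cdot 782 = \left(- \frac{175}{34}\right) 782 = -4025$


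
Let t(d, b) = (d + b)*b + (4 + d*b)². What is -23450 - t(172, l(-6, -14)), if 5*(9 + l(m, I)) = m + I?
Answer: -5003207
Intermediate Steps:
l(m, I) = -9 + I/5 + m/5 (l(m, I) = -9 + (m + I)/5 = -9 + (I + m)/5 = -9 + (I/5 + m/5) = -9 + I/5 + m/5)
t(d, b) = (4 + b*d)² + b*(b + d) (t(d, b) = (b + d)*b + (4 + b*d)² = b*(b + d) + (4 + b*d)² = (4 + b*d)² + b*(b + d))
-23450 - t(172, l(-6, -14)) = -23450 - ((-9 + (⅕)*(-14) + (⅕)*(-6))² + (4 + (-9 + (⅕)*(-14) + (⅕)*(-6))*172)² + (-9 + (⅕)*(-14) + (⅕)*(-6))*172) = -23450 - ((-9 - 14/5 - 6/5)² + (4 + (-9 - 14/5 - 6/5)*172)² + (-9 - 14/5 - 6/5)*172) = -23450 - ((-13)² + (4 - 13*172)² - 13*172) = -23450 - (169 + (4 - 2236)² - 2236) = -23450 - (169 + (-2232)² - 2236) = -23450 - (169 + 4981824 - 2236) = -23450 - 1*4979757 = -23450 - 4979757 = -5003207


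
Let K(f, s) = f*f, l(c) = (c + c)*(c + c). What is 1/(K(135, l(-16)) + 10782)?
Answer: 1/29007 ≈ 3.4474e-5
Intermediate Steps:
l(c) = 4*c² (l(c) = (2*c)*(2*c) = 4*c²)
K(f, s) = f²
1/(K(135, l(-16)) + 10782) = 1/(135² + 10782) = 1/(18225 + 10782) = 1/29007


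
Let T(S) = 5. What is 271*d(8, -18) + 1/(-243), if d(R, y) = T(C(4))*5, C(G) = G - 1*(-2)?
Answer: 1646324/243 ≈ 6775.0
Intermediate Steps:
C(G) = 2 + G (C(G) = G + 2 = 2 + G)
d(R, y) = 25 (d(R, y) = 5*5 = 25)
271*d(8, -18) + 1/(-243) = 271*25 + 1/(-243) = 6775 - 1/243 = 1646324/243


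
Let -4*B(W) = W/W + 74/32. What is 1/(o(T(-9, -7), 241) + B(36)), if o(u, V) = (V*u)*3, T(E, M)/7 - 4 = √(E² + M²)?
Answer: -82916032/11960310671111 + 20729856*√130/11960310671111 ≈ 1.2829e-5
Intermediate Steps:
T(E, M) = 28 + 7*√(E² + M²)
B(W) = -53/64 (B(W) = -(W/W + 74/32)/4 = -(1 + 74*(1/32))/4 = -(1 + 37/16)/4 = -¼*53/16 = -53/64)
o(u, V) = 3*V*u
1/(o(T(-9, -7), 241) + B(36)) = 1/(3*241*(28 + 7*√((-9)² + (-7)²)) - 53/64) = 1/(3*241*(28 + 7*√(81 + 49)) - 53/64) = 1/(3*241*(28 + 7*√130) - 53/64) = 1/((20244 + 5061*√130) - 53/64) = 1/(1295563/64 + 5061*√130)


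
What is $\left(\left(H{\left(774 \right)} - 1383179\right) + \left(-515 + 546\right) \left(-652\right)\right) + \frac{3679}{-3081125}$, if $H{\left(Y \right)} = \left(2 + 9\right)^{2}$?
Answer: $- \frac{4323650282429}{3081125} \approx -1.4033 \cdot 10^{6}$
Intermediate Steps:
$H{\left(Y \right)} = 121$ ($H{\left(Y \right)} = 11^{2} = 121$)
$\left(\left(H{\left(774 \right)} - 1383179\right) + \left(-515 + 546\right) \left(-652\right)\right) + \frac{3679}{-3081125} = \left(\left(121 - 1383179\right) + \left(-515 + 546\right) \left(-652\right)\right) + \frac{3679}{-3081125} = \left(-1383058 + 31 \left(-652\right)\right) + 3679 \left(- \frac{1}{3081125}\right) = \left(-1383058 - 20212\right) - \frac{3679}{3081125} = -1403270 - \frac{3679}{3081125} = - \frac{4323650282429}{3081125}$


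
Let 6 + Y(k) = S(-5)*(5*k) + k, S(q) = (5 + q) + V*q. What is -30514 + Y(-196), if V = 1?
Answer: -25816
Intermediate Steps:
S(q) = 5 + 2*q (S(q) = (5 + q) + 1*q = (5 + q) + q = 5 + 2*q)
Y(k) = -6 - 24*k (Y(k) = -6 + ((5 + 2*(-5))*(5*k) + k) = -6 + ((5 - 10)*(5*k) + k) = -6 + (-25*k + k) = -6 - 24*k)
-30514 + Y(-196) = -30514 + (-6 - 24*(-196)) = -30514 + (-6 + 4704) = -30514 + 4698 = -25816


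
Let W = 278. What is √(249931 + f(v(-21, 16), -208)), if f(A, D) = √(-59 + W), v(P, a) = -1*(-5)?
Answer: √(249931 + √219) ≈ 499.95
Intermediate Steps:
v(P, a) = 5
f(A, D) = √219 (f(A, D) = √(-59 + 278) = √219)
√(249931 + f(v(-21, 16), -208)) = √(249931 + √219)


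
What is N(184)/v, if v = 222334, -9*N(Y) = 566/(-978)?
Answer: 283/978491934 ≈ 2.8922e-7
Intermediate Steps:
N(Y) = 283/4401 (N(Y) = -566/(9*(-978)) = -566*(-1)/(9*978) = -⅑*(-283/489) = 283/4401)
N(184)/v = (283/4401)/222334 = (283/4401)*(1/222334) = 283/978491934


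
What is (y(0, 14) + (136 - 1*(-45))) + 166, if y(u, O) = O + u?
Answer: 361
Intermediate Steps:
(y(0, 14) + (136 - 1*(-45))) + 166 = ((14 + 0) + (136 - 1*(-45))) + 166 = (14 + (136 + 45)) + 166 = (14 + 181) + 166 = 195 + 166 = 361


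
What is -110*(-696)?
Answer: 76560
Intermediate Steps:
-110*(-696) = 76560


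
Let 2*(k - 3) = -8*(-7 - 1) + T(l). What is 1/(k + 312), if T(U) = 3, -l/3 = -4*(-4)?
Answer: 2/697 ≈ 0.0028694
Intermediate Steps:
l = -48 (l = -(-12)*(-4) = -3*16 = -48)
k = 73/2 (k = 3 + (-8*(-7 - 1) + 3)/2 = 3 + (-8*(-8) + 3)/2 = 3 + (64 + 3)/2 = 3 + (½)*67 = 3 + 67/2 = 73/2 ≈ 36.500)
1/(k + 312) = 1/(73/2 + 312) = 1/(697/2) = 2/697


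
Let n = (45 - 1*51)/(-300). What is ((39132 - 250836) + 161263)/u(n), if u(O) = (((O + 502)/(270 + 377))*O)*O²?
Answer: -203970793750000/25101 ≈ -8.1260e+9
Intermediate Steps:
n = 1/50 (n = (45 - 51)*(-1/300) = -6*(-1/300) = 1/50 ≈ 0.020000)
u(O) = O³*(502/647 + O/647) (u(O) = (((502 + O)/647)*O)*O² = (((502 + O)*(1/647))*O)*O² = ((502/647 + O/647)*O)*O² = (O*(502/647 + O/647))*O² = O³*(502/647 + O/647))
((39132 - 250836) + 161263)/u(n) = ((39132 - 250836) + 161263)/(((1/50)³*(502 + 1/50)/647)) = (-211704 + 161263)/(((1/647)*(1/125000)*(25101/50))) = -50441/25101/4043750000 = -50441*4043750000/25101 = -203970793750000/25101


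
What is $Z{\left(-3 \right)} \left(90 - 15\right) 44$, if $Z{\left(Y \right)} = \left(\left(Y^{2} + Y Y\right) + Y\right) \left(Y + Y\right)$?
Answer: $-297000$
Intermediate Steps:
$Z{\left(Y \right)} = 2 Y \left(Y + 2 Y^{2}\right)$ ($Z{\left(Y \right)} = \left(\left(Y^{2} + Y^{2}\right) + Y\right) 2 Y = \left(2 Y^{2} + Y\right) 2 Y = \left(Y + 2 Y^{2}\right) 2 Y = 2 Y \left(Y + 2 Y^{2}\right)$)
$Z{\left(-3 \right)} \left(90 - 15\right) 44 = \left(-3\right)^{2} \left(2 + 4 \left(-3\right)\right) \left(90 - 15\right) 44 = 9 \left(2 - 12\right) 75 \cdot 44 = 9 \left(-10\right) 3300 = \left(-90\right) 3300 = -297000$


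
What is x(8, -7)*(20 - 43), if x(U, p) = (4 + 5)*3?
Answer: -621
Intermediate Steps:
x(U, p) = 27 (x(U, p) = 9*3 = 27)
x(8, -7)*(20 - 43) = 27*(20 - 43) = 27*(-23) = -621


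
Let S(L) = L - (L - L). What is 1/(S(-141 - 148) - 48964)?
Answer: -1/49253 ≈ -2.0303e-5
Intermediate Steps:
S(L) = L (S(L) = L - 1*0 = L + 0 = L)
1/(S(-141 - 148) - 48964) = 1/((-141 - 148) - 48964) = 1/(-289 - 48964) = 1/(-49253) = -1/49253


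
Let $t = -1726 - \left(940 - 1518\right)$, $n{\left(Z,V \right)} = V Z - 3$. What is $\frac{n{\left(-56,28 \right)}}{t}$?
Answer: $\frac{1571}{1148} \approx 1.3685$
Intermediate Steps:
$n{\left(Z,V \right)} = -3 + V Z$
$t = -1148$ ($t = -1726 - \left(940 - 1518\right) = -1726 - -578 = -1726 + 578 = -1148$)
$\frac{n{\left(-56,28 \right)}}{t} = \frac{-3 + 28 \left(-56\right)}{-1148} = \left(-3 - 1568\right) \left(- \frac{1}{1148}\right) = \left(-1571\right) \left(- \frac{1}{1148}\right) = \frac{1571}{1148}$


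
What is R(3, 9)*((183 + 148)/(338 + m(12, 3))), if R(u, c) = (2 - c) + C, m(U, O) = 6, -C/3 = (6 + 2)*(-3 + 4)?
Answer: -10261/344 ≈ -29.828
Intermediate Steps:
C = -24 (C = -3*(6 + 2)*(-3 + 4) = -24 ≈ -24.000)
R(u, c) = -22 - c (R(u, c) = (2 - c) - 24 = -22 - c)
R(3, 9)*((183 + 148)/(338 + m(12, 3))) = (-22 - 1*9)*((183 + 148)/(338 + 6)) = (-22 - 9)*(331/344) = -10261/344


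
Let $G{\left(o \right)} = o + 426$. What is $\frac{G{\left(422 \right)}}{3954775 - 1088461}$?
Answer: $\frac{424}{1433157} \approx 0.00029585$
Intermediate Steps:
$G{\left(o \right)} = 426 + o$
$\frac{G{\left(422 \right)}}{3954775 - 1088461} = \frac{426 + 422}{3954775 - 1088461} = \frac{848}{3954775 - 1088461} = \frac{848}{2866314} = 848 \cdot \frac{1}{2866314} = \frac{424}{1433157}$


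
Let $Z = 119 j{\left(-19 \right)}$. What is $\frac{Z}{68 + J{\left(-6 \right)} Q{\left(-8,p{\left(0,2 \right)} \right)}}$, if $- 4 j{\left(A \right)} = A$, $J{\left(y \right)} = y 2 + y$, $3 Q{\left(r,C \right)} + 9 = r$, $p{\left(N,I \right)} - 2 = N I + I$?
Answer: $\frac{133}{40} \approx 3.325$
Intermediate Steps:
$p{\left(N,I \right)} = 2 + I + I N$ ($p{\left(N,I \right)} = 2 + \left(N I + I\right) = 2 + \left(I N + I\right) = 2 + \left(I + I N\right) = 2 + I + I N$)
$Q{\left(r,C \right)} = -3 + \frac{r}{3}$
$J{\left(y \right)} = 3 y$ ($J{\left(y \right)} = 2 y + y = 3 y$)
$j{\left(A \right)} = - \frac{A}{4}$
$Z = \frac{2261}{4}$ ($Z = 119 \left(\left(- \frac{1}{4}\right) \left(-19\right)\right) = 119 \cdot \frac{19}{4} = \frac{2261}{4} \approx 565.25$)
$\frac{Z}{68 + J{\left(-6 \right)} Q{\left(-8,p{\left(0,2 \right)} \right)}} = \frac{2261}{4 \left(68 + 3 \left(-6\right) \left(-3 + \frac{1}{3} \left(-8\right)\right)\right)} = \frac{2261}{4 \left(68 - 18 \left(-3 - \frac{8}{3}\right)\right)} = \frac{2261}{4 \left(68 - -102\right)} = \frac{2261}{4 \left(68 + 102\right)} = \frac{2261}{4 \cdot 170} = \frac{2261}{4} \cdot \frac{1}{170} = \frac{133}{40}$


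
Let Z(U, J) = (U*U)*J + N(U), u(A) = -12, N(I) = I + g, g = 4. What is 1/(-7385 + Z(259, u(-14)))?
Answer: -1/812094 ≈ -1.2314e-6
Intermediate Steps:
N(I) = 4 + I (N(I) = I + 4 = 4 + I)
Z(U, J) = 4 + U + J*U² (Z(U, J) = (U*U)*J + (4 + U) = U²*J + (4 + U) = J*U² + (4 + U) = 4 + U + J*U²)
1/(-7385 + Z(259, u(-14))) = 1/(-7385 + (4 + 259 - 12*259²)) = 1/(-7385 + (4 + 259 - 12*67081)) = 1/(-7385 + (4 + 259 - 804972)) = 1/(-7385 - 804709) = 1/(-812094) = -1/812094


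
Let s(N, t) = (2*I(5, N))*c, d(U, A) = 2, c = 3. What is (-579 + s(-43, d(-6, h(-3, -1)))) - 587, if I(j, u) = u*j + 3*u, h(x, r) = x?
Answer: -3230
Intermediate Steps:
I(j, u) = 3*u + j*u (I(j, u) = j*u + 3*u = 3*u + j*u)
s(N, t) = 48*N (s(N, t) = (2*(N*(3 + 5)))*3 = (2*(N*8))*3 = (2*(8*N))*3 = (16*N)*3 = 48*N)
(-579 + s(-43, d(-6, h(-3, -1)))) - 587 = (-579 + 48*(-43)) - 587 = (-579 - 2064) - 587 = -2643 - 587 = -3230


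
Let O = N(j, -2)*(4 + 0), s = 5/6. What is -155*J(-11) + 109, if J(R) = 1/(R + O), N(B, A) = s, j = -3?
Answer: 2972/23 ≈ 129.22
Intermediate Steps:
s = ⅚ (s = 5*(⅙) = ⅚ ≈ 0.83333)
N(B, A) = ⅚
O = 10/3 (O = 5*(4 + 0)/6 = (⅚)*4 = 10/3 ≈ 3.3333)
J(R) = 1/(10/3 + R) (J(R) = 1/(R + 10/3) = 1/(10/3 + R))
-155*J(-11) + 109 = -465/(10 + 3*(-11)) + 109 = -465/(10 - 33) + 109 = -465/(-23) + 109 = -465*(-1)/23 + 109 = -155*(-3/23) + 109 = 465/23 + 109 = 2972/23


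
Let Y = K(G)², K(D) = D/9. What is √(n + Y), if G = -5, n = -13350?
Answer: 5*I*√43253/9 ≈ 115.54*I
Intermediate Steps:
K(D) = D/9 (K(D) = D*(⅑) = D/9)
Y = 25/81 (Y = ((⅑)*(-5))² = (-5/9)² = 25/81 ≈ 0.30864)
√(n + Y) = √(-13350 + 25/81) = √(-1081325/81) = 5*I*√43253/9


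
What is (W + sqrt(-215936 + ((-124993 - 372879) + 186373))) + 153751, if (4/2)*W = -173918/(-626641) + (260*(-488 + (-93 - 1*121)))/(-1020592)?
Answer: 24582699292632215/159886197868 + I*sqrt(527435) ≈ 1.5375e+5 + 726.25*I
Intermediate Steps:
W = 36484229347/159886197868 (W = (-173918/(-626641) + (260*(-488 + (-93 - 1*121)))/(-1020592))/2 = (-173918*(-1/626641) + (260*(-488 + (-93 - 121)))*(-1/1020592))/2 = (173918/626641 + (260*(-488 - 214))*(-1/1020592))/2 = (173918/626641 + (260*(-702))*(-1/1020592))/2 = (173918/626641 - 182520*(-1/1020592))/2 = (173918/626641 + 22815/127574)/2 = (1/2)*(36484229347/79943098934) = 36484229347/159886197868 ≈ 0.22819)
(W + sqrt(-215936 + ((-124993 - 372879) + 186373))) + 153751 = (36484229347/159886197868 + sqrt(-215936 + ((-124993 - 372879) + 186373))) + 153751 = (36484229347/159886197868 + sqrt(-215936 + (-497872 + 186373))) + 153751 = (36484229347/159886197868 + sqrt(-215936 - 311499)) + 153751 = (36484229347/159886197868 + sqrt(-527435)) + 153751 = (36484229347/159886197868 + I*sqrt(527435)) + 153751 = 24582699292632215/159886197868 + I*sqrt(527435)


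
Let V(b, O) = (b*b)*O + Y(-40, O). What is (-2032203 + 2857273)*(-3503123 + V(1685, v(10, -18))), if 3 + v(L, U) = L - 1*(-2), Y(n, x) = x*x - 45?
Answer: 18192742345660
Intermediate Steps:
Y(n, x) = -45 + x² (Y(n, x) = x² - 45 = -45 + x²)
v(L, U) = -1 + L (v(L, U) = -3 + (L - 1*(-2)) = -3 + (L + 2) = -3 + (2 + L) = -1 + L)
V(b, O) = -45 + O² + O*b² (V(b, O) = (b*b)*O + (-45 + O²) = b²*O + (-45 + O²) = O*b² + (-45 + O²) = -45 + O² + O*b²)
(-2032203 + 2857273)*(-3503123 + V(1685, v(10, -18))) = (-2032203 + 2857273)*(-3503123 + (-45 + (-1 + 10)² + (-1 + 10)*1685²)) = 825070*(-3503123 + (-45 + 9² + 9*2839225)) = 825070*(-3503123 + (-45 + 81 + 25553025)) = 825070*(-3503123 + 25553061) = 825070*22049938 = 18192742345660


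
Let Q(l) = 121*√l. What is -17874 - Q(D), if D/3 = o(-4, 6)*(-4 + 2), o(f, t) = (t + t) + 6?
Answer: -17874 - 726*I*√3 ≈ -17874.0 - 1257.5*I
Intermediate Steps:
o(f, t) = 6 + 2*t (o(f, t) = 2*t + 6 = 6 + 2*t)
D = -108 (D = 3*((6 + 2*6)*(-4 + 2)) = 3*((6 + 12)*(-2)) = 3*(18*(-2)) = 3*(-36) = -108)
-17874 - Q(D) = -17874 - 121*√(-108) = -17874 - 121*6*I*√3 = -17874 - 726*I*√3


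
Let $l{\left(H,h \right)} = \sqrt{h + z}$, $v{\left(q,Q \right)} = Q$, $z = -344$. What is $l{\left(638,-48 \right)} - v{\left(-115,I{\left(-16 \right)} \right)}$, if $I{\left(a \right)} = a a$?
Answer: $-256 + 14 i \sqrt{2} \approx -256.0 + 19.799 i$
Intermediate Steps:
$I{\left(a \right)} = a^{2}$
$l{\left(H,h \right)} = \sqrt{-344 + h}$ ($l{\left(H,h \right)} = \sqrt{h - 344} = \sqrt{-344 + h}$)
$l{\left(638,-48 \right)} - v{\left(-115,I{\left(-16 \right)} \right)} = \sqrt{-344 - 48} - \left(-16\right)^{2} = \sqrt{-392} - 256 = 14 i \sqrt{2} - 256 = -256 + 14 i \sqrt{2}$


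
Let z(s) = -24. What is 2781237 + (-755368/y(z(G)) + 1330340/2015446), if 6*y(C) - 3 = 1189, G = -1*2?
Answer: 417033955339331/150150727 ≈ 2.7774e+6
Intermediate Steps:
G = -2
y(C) = 596/3 (y(C) = ½ + (⅙)*1189 = ½ + 1189/6 = 596/3)
2781237 + (-755368/y(z(G)) + 1330340/2015446) = 2781237 + (-755368/596/3 + 1330340/2015446) = 2781237 + (-755368*3/596 + 1330340*(1/2015446)) = 2781237 + (-566526/149 + 665170/1007723) = 2781237 - 570802169968/150150727 = 417033955339331/150150727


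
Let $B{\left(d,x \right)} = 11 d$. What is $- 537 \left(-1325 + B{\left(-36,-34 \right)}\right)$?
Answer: $924177$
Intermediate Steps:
$- 537 \left(-1325 + B{\left(-36,-34 \right)}\right) = - 537 \left(-1325 + 11 \left(-36\right)\right) = - 537 \left(-1325 - 396\right) = \left(-537\right) \left(-1721\right) = 924177$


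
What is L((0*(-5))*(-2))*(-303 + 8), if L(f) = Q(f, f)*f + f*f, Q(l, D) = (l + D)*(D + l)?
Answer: 0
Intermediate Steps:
Q(l, D) = (D + l)**2 (Q(l, D) = (D + l)*(D + l) = (D + l)**2)
L(f) = f**2 + 4*f**3 (L(f) = (f + f)**2*f + f*f = (2*f)**2*f + f**2 = (4*f**2)*f + f**2 = 4*f**3 + f**2 = f**2 + 4*f**3)
L((0*(-5))*(-2))*(-303 + 8) = (((0*(-5))*(-2))**2*(1 + 4*((0*(-5))*(-2))))*(-303 + 8) = ((0*(-2))**2*(1 + 4*(0*(-2))))*(-295) = (0**2*(1 + 4*0))*(-295) = (0*(1 + 0))*(-295) = (0*1)*(-295) = 0*(-295) = 0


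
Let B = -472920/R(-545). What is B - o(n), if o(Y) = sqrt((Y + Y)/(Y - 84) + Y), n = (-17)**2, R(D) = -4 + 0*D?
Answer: 118230 - 51*sqrt(4715)/205 ≈ 1.1821e+5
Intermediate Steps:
R(D) = -4 (R(D) = -4 + 0 = -4)
B = 118230 (B = -472920/(-4) = -472920*(-1/4) = 118230)
n = 289
o(Y) = sqrt(Y + 2*Y/(-84 + Y)) (o(Y) = sqrt((2*Y)/(-84 + Y) + Y) = sqrt(2*Y/(-84 + Y) + Y) = sqrt(Y + 2*Y/(-84 + Y)))
B - o(n) = 118230 - sqrt(289*(-82 + 289)/(-84 + 289)) = 118230 - sqrt(289*207/205) = 118230 - sqrt(289*(1/205)*207) = 118230 - sqrt(59823/205) = 118230 - 51*sqrt(4715)/205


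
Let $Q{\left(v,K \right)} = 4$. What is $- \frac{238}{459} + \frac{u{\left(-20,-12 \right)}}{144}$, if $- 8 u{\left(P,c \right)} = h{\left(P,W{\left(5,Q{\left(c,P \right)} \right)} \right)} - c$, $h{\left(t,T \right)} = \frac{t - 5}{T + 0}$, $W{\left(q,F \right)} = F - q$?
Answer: $- \frac{1903}{3456} \approx -0.55064$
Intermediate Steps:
$h{\left(t,T \right)} = \frac{-5 + t}{T}$
$u{\left(P,c \right)} = - \frac{5}{8} + \frac{P}{8} + \frac{c}{8}$ ($u{\left(P,c \right)} = - \frac{\frac{-5 + P}{4 - 5} - c}{8} = - \frac{\frac{-5 + P}{-1} - c}{8} = - \frac{- (-5 + P) - c}{8} = - \frac{\left(5 - P\right) - c}{8} = - \frac{5 - P - c}{8} = - \frac{5}{8} + \frac{P}{8} + \frac{c}{8}$)
$- \frac{238}{459} + \frac{u{\left(-20,-12 \right)}}{144} = - \frac{238}{459} + \frac{- \frac{5}{8} + \frac{1}{8} \left(-20\right) + \frac{1}{8} \left(-12\right)}{144} = \left(-238\right) \frac{1}{459} + \left(- \frac{5}{8} - \frac{5}{2} - \frac{3}{2}\right) \frac{1}{144} = - \frac{14}{27} - \frac{37}{1152} = - \frac{1903}{3456}$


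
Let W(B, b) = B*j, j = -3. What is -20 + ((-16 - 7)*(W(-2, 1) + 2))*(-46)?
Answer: 8444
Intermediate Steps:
W(B, b) = -3*B (W(B, b) = B*(-3) = -3*B)
-20 + ((-16 - 7)*(W(-2, 1) + 2))*(-46) = -20 + ((-16 - 7)*(-3*(-2) + 2))*(-46) = -20 - 23*(6 + 2)*(-46) = -20 - 23*8*(-46) = -20 - 184*(-46) = -20 + 8464 = 8444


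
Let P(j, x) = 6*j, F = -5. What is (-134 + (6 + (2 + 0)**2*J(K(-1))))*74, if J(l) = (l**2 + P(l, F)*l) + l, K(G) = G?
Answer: -7696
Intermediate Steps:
J(l) = l + 7*l**2 (J(l) = (l**2 + (6*l)*l) + l = (l**2 + 6*l**2) + l = 7*l**2 + l = l + 7*l**2)
(-134 + (6 + (2 + 0)**2*J(K(-1))))*74 = (-134 + (6 + (2 + 0)**2*(-(1 + 7*(-1)))))*74 = (-134 + (6 + 2**2*(-(1 - 7))))*74 = (-134 + (6 + 4*(-1*(-6))))*74 = (-134 + (6 + 4*6))*74 = (-134 + (6 + 24))*74 = (-134 + 30)*74 = -104*74 = -7696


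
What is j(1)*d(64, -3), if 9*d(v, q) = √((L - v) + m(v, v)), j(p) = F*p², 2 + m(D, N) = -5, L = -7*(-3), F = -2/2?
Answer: -5*I*√2/9 ≈ -0.78567*I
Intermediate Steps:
F = -1 (F = -2*½ = -1)
L = 21
m(D, N) = -7 (m(D, N) = -2 - 5 = -7)
j(p) = -p²
d(v, q) = √(14 - v)/9 (d(v, q) = √((21 - v) - 7)/9 = √(14 - v)/9)
j(1)*d(64, -3) = (-1*1²)*(√(14 - 1*64)/9) = (-1*1)*(√(14 - 64)/9) = -√(-50)/9 = -5*I*√2/9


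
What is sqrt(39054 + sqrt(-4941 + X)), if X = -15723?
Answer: sqrt(39054 + 6*I*sqrt(574)) ≈ 197.62 + 0.3637*I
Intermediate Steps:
sqrt(39054 + sqrt(-4941 + X)) = sqrt(39054 + sqrt(-4941 - 15723)) = sqrt(39054 + sqrt(-20664)) = sqrt(39054 + 6*I*sqrt(574))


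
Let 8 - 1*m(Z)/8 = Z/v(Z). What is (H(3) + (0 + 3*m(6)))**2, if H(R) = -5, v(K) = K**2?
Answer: 33489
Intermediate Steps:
m(Z) = 64 - 8/Z (m(Z) = 64 - 8*Z/(Z**2) = 64 - 8*Z/Z**2 = 64 - 8/Z)
(H(3) + (0 + 3*m(6)))**2 = (-5 + (0 + 3*(64 - 8/6)))**2 = (-5 + (0 + 3*(64 - 8*1/6)))**2 = (-5 + (0 + 3*(64 - 4/3)))**2 = (-5 + (0 + 3*(188/3)))**2 = (-5 + (0 + 188))**2 = (-5 + 188)**2 = 183**2 = 33489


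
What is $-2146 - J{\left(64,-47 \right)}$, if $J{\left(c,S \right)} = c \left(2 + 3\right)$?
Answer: $-2466$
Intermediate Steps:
$J{\left(c,S \right)} = 5 c$ ($J{\left(c,S \right)} = c 5 = 5 c$)
$-2146 - J{\left(64,-47 \right)} = -2146 - 5 \cdot 64 = -2146 - 320 = -2466$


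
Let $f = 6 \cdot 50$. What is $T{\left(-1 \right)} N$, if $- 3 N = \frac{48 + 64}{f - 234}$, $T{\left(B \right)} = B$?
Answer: $\frac{56}{99} \approx 0.56566$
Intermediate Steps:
$f = 300$
$N = - \frac{56}{99}$ ($N = - \frac{\left(48 + 64\right) \frac{1}{300 - 234}}{3} = - \frac{112 \cdot \frac{1}{66}}{3} = \left(- \frac{1}{3}\right) \frac{56}{33} = - \frac{56}{99} \approx -0.56566$)
$T{\left(-1 \right)} N = \left(-1\right) \left(- \frac{56}{99}\right) = \frac{56}{99}$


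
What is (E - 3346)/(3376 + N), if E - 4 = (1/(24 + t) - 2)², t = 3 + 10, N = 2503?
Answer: -4569869/8048351 ≈ -0.56780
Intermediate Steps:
t = 13
E = 10805/1369 (E = 4 + (1/(24 + 13) - 2)² = 4 + (1/37 - 2)² = 4 + (-73/37)² = 4 + 5329/1369 = 10805/1369 ≈ 7.8926)
(E - 3346)/(3376 + N) = (10805/1369 - 3346)/(3376 + 2503) = -4569869/1369/5879 = -4569869/1369*1/5879 = -4569869/8048351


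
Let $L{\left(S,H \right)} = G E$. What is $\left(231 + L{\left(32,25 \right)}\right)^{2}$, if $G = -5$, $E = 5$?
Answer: $42436$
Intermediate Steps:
$L{\left(S,H \right)} = -25$ ($L{\left(S,H \right)} = \left(-5\right) 5 = -25$)
$\left(231 + L{\left(32,25 \right)}\right)^{2} = \left(231 - 25\right)^{2} = 206^{2} = 42436$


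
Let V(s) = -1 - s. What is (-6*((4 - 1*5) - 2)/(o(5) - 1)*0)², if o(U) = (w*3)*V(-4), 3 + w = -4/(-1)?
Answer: 0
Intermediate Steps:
w = 1 (w = -3 - 4/(-1) = -3 - 4*(-1) = -3 + 4 = 1)
o(U) = 9 (o(U) = (1*3)*(-1 - 1*(-4)) = 3*(-1 + 4) = 3*3 = 9)
(-6*((4 - 1*5) - 2)/(o(5) - 1)*0)² = (-6*((4 - 1*5) - 2)/(9 - 1)*0)² = (-6*((4 - 5) - 2)/8*0)² = (-6*(-1 - 2)/8*0)² = (-(-18)/8*0)² = (-6*(-3/8)*0)² = ((9/4)*0)² = 0² = 0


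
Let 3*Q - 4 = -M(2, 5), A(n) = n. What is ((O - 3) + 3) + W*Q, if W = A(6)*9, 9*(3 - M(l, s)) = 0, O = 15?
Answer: 33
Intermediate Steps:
M(l, s) = 3 (M(l, s) = 3 - ⅑*0 = 3 + 0 = 3)
Q = ⅓ (Q = 4/3 + (-1*3)/3 = 4/3 + (⅓)*(-3) = 4/3 - 1 = ⅓ ≈ 0.33333)
W = 54 (W = 6*9 = 54)
((O - 3) + 3) + W*Q = ((15 - 3) + 3) + 54*(⅓) = (12 + 3) + 18 = 15 + 18 = 33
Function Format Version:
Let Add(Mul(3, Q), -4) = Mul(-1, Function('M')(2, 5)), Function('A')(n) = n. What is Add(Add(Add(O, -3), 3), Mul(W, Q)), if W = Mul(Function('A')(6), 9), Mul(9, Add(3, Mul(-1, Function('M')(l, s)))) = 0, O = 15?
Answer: 33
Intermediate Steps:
Function('M')(l, s) = 3 (Function('M')(l, s) = Add(3, Mul(Rational(-1, 9), 0)) = Add(3, 0) = 3)
Q = Rational(1, 3) (Q = Add(Rational(4, 3), Mul(Rational(1, 3), Mul(-1, 3))) = Add(Rational(4, 3), Mul(Rational(1, 3), -3)) = Add(Rational(4, 3), -1) = Rational(1, 3) ≈ 0.33333)
W = 54 (W = Mul(6, 9) = 54)
Add(Add(Add(O, -3), 3), Mul(W, Q)) = Add(Add(Add(15, -3), 3), Mul(54, Rational(1, 3))) = Add(Add(12, 3), 18) = Add(15, 18) = 33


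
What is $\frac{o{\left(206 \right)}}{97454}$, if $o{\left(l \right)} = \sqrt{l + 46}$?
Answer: $\frac{3 \sqrt{7}}{48727} \approx 0.00016289$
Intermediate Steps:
$o{\left(l \right)} = \sqrt{46 + l}$
$\frac{o{\left(206 \right)}}{97454} = \frac{\sqrt{46 + 206}}{97454} = \sqrt{252} \cdot \frac{1}{97454} = 6 \sqrt{7} \cdot \frac{1}{97454} = \frac{3 \sqrt{7}}{48727}$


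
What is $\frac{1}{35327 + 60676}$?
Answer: $\frac{1}{96003} \approx 1.0416 \cdot 10^{-5}$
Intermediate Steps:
$\frac{1}{35327 + 60676} = \frac{1}{96003}$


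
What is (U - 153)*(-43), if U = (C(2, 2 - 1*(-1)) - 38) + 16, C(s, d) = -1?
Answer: 7568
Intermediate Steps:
U = -23 (U = (-1 - 38) + 16 = -39 + 16 = -23)
(U - 153)*(-43) = (-23 - 153)*(-43) = -176*(-43) = 7568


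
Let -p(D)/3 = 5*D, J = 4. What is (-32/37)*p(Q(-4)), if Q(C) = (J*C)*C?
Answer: 30720/37 ≈ 830.27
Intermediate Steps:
Q(C) = 4*C² (Q(C) = (4*C)*C = 4*C²)
p(D) = -15*D
(-32/37)*p(Q(-4)) = (-32/37)*(-60*(-4)²) = (-32*1/37)*(-60*16) = -(-480)*64/37 = -32/37*(-960) = 30720/37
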